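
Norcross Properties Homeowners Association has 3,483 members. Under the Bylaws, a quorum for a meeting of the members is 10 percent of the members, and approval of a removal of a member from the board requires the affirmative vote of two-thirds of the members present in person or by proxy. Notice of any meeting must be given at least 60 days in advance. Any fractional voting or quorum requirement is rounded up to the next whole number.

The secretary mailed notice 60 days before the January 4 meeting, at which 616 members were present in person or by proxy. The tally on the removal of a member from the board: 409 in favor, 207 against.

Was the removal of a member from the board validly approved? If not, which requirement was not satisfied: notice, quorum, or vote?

Invalid — vote requirement not satisfied.

Notice: 60 days given; 60 required. Satisfied.
Quorum: 10% of 3,483 = 348.30, rounded up to 349; 616 present. Satisfied.
Vote: requires two-thirds of those present (616); 2/3 of 616 = 410.67, rounded up to 411, so 411 needed; 409 in favor. Not satisfied.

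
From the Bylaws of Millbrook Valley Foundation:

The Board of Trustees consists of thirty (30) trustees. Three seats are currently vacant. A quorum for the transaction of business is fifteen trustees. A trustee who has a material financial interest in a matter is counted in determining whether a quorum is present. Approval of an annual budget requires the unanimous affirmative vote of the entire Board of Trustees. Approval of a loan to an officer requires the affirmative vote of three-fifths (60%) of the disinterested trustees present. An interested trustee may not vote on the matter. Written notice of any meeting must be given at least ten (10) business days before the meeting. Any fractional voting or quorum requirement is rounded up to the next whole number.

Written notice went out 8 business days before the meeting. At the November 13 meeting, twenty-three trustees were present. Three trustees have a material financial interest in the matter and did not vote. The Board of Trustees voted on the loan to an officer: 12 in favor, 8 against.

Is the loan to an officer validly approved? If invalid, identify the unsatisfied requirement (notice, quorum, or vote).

Notice: 8 business days given; 10 required (8 < 10). Not satisfied.
Quorum: 23 present (interested trustees count toward quorum); quorum is 15. Satisfied.
Vote: the loan to an officer requires three-fifths of the disinterested trustees present (23 − 3 = 20). 3/5 of 20 = 12, so 12 affirmative votes are needed; 12 voted in favor. Satisfied.

Invalid — notice requirement not satisfied.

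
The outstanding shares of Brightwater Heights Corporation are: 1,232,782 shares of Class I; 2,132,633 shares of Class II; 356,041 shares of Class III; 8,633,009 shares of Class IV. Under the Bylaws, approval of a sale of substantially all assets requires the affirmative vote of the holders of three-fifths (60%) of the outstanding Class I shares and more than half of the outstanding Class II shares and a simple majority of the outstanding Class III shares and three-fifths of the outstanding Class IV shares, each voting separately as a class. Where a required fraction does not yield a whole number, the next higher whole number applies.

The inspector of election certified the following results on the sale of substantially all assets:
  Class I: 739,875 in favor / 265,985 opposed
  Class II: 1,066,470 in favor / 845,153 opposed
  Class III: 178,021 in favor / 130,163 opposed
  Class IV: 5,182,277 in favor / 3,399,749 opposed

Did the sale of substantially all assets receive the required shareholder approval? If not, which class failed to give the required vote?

Class I: 3/5 of 1232782 = 739669.20, rounded up to 739670; 739,670 required, 739,875 in favor — approved.
Class II: a majority of 2132633 is 1066317; 1,066,317 required, 1,066,470 in favor — approved.
Class III: a majority of 356041 is 178021; 178,021 required, 178,021 in favor — approved.
Class IV: 3/5 of 8633009 = 5179805.40, rounded up to 5179806; 5,179,806 required, 5,182,277 in favor — approved.

Approved — every class gave the required vote.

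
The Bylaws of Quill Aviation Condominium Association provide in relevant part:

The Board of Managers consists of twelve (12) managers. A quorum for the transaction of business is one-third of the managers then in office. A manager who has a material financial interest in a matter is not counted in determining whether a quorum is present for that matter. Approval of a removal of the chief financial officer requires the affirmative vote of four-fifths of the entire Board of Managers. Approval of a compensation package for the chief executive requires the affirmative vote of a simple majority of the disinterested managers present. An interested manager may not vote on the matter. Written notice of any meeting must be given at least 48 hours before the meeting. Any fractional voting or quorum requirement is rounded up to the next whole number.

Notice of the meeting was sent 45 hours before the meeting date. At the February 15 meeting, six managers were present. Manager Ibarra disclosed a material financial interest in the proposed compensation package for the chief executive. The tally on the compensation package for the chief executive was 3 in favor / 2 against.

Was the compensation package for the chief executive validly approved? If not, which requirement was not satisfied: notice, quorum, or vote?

Notice: 45 hours given; 48 required (45 < 48). Not satisfied.
Quorum: 6 present, but the 1 interested manager does not count, leaving 5. Quorum is 4. Satisfied.
Vote: the compensation package for the chief executive requires a majority of the disinterested managers present (6 − 1 = 5). A majority of 5 is 3, so 3 affirmative votes are needed; 3 voted in favor. Satisfied.

Invalid — notice requirement not satisfied.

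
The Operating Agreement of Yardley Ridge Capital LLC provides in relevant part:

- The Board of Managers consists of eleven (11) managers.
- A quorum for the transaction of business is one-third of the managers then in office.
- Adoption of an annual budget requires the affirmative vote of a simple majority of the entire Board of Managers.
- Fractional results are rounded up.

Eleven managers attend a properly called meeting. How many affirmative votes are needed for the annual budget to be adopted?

The annual budget requires a majority of the entire Board of Managers (11).
A majority of 11 is 6.

6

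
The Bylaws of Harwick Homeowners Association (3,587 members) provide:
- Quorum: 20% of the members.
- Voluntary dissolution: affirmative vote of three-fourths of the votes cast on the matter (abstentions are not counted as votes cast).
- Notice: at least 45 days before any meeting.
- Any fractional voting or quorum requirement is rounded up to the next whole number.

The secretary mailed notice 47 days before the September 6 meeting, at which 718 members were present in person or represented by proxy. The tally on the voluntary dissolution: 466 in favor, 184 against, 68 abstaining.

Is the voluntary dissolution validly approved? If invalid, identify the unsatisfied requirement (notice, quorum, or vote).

Notice: 47 days given; 45 required. Satisfied.
Quorum: 20% of 3,587 = 717.40, rounded up to 718; 718 present. Satisfied.
Vote: requires three-fourths of the votes cast (718 − 68 abstaining = 650); 3/4 of 650 = 487.50, rounded up to 488, so 488 needed; 466 in favor. Not satisfied.

Invalid — vote requirement not satisfied.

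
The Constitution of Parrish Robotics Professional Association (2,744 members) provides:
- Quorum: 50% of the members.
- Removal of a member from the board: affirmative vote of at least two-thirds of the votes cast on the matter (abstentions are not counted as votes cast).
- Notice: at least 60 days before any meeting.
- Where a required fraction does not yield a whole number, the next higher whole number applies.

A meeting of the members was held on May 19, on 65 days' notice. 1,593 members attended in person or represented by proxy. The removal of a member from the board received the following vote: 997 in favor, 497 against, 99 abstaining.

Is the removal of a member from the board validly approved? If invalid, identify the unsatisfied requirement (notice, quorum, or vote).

Notice: 65 days given; 60 required. Satisfied.
Quorum: 50% of 2,744 = 1,372; 1,593 present. Satisfied.
Vote: requires two-thirds of the votes cast (1,593 − 99 abstaining = 1,494); 2/3 of 1494 = 996, so 996 needed; 997 in favor. Satisfied.

Valid — all requirements satisfied.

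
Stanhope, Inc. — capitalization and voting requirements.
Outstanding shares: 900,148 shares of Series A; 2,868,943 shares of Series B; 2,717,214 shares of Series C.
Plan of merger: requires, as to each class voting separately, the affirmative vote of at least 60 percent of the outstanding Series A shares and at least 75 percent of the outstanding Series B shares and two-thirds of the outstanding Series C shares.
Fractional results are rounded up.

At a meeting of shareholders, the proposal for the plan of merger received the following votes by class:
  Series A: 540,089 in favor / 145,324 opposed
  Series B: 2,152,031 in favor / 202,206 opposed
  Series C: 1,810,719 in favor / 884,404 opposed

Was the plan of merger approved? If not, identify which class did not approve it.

Not approved — the Series C shares did not give the required vote.

Series A: 3/5 of 900148 = 540088.80, rounded up to 540089; 540,089 required, 540,089 in favor — approved.
Series B: 3/4 of 2868943 = 2151707.25, rounded up to 2151708; 2,151,708 required, 2,152,031 in favor — approved.
Series C: 2/3 of 2717214 = 1811476; 1,811,476 required, 1,810,719 in favor — not approved.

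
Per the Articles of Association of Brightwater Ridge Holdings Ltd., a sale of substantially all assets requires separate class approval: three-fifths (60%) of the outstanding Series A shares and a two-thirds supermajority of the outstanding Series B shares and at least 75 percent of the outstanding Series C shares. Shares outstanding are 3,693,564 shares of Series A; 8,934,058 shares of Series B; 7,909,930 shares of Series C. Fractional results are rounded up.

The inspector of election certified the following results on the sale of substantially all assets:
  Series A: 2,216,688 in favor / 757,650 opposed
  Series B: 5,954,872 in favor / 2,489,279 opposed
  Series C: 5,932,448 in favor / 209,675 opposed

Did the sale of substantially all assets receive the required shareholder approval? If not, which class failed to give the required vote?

Series A: 3/5 of 3693564 = 2216138.40, rounded up to 2216139; 2,216,139 required, 2,216,688 in favor — approved.
Series B: 2/3 of 8934058 = 5956038.67, rounded up to 5956039; 5,956,039 required, 5,954,872 in favor — not approved.
Series C: 3/4 of 7909930 = 5932447.50, rounded up to 5932448; 5,932,448 required, 5,932,448 in favor — approved.

Not approved — the Series B shares did not give the required vote.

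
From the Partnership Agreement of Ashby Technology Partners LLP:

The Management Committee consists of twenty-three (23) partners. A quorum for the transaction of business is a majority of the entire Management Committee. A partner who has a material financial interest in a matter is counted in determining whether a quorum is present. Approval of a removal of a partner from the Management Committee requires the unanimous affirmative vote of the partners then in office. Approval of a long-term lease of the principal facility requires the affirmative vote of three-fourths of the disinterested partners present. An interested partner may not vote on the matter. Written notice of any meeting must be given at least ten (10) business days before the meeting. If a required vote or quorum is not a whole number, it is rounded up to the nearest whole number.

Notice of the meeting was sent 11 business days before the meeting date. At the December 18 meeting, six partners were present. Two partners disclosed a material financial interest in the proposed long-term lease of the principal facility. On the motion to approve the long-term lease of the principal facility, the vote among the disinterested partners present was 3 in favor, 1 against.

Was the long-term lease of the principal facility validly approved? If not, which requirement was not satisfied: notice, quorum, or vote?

Notice: 11 business days given; 10 required (11 ≥ 10). Satisfied.
Quorum: 6 present (interested partners count toward quorum); quorum is 12. Not satisfied.
Vote: the long-term lease of the principal facility requires three-fourths of the disinterested partners present (6 − 2 = 4). 3/4 of 4 = 3, so 3 affirmative votes are needed; 3 voted in favor. Satisfied. (Moot — without a quorum no business can be validly transacted.)

Invalid — quorum requirement not satisfied.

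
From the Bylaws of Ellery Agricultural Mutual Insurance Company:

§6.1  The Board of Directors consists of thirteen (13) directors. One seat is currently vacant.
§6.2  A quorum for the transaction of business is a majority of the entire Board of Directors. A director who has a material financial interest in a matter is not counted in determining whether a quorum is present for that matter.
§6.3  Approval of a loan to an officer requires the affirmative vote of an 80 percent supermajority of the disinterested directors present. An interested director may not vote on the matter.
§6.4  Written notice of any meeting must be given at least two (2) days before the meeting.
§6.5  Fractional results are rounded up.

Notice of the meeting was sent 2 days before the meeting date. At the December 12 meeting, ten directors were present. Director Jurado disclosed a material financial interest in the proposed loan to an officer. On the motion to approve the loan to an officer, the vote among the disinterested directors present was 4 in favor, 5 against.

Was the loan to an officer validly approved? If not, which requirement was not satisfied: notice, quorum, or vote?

Invalid — vote requirement not satisfied.

Notice: 2 days given; 2 required (2 ≥ 2). Satisfied.
Quorum: 10 present, but the 1 interested director does not count, leaving 9. Quorum is 7. Satisfied.
Vote: the loan to an officer requires four-fifths of the disinterested directors present (10 − 1 = 9). 4/5 of 9 = 7.20, rounded up to 8, so 8 affirmative votes are needed; 4 voted in favor. Not satisfied.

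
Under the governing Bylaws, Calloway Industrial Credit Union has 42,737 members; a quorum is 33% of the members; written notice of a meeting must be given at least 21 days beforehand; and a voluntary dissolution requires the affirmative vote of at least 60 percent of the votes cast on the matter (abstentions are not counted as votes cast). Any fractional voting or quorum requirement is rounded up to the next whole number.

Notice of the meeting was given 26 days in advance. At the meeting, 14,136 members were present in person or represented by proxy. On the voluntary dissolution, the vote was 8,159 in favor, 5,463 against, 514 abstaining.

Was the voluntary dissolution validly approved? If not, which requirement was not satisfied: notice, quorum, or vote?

Notice: 26 days given; 21 required. Satisfied.
Quorum: 33% of 42,737 = 14,103.21, rounded up to 14,104; 14,136 present. Satisfied.
Vote: requires three-fifths of the votes cast (14,136 − 514 abstaining = 13,622); 3/5 of 13622 = 8173.20, rounded up to 8174, so 8,174 needed; 8,159 in favor. Not satisfied.

Invalid — vote requirement not satisfied.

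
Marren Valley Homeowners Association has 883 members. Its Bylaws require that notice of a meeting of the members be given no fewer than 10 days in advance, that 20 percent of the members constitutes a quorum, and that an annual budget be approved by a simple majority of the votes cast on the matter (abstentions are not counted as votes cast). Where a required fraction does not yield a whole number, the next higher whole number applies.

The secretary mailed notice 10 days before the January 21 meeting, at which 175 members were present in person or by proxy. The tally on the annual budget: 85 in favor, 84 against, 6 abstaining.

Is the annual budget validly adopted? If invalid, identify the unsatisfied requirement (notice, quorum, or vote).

Notice: 10 days given; 10 required. Satisfied.
Quorum: 20% of 883 = 176.60, rounded up to 177; 175 present. Not satisfied.
Vote: requires a majority of the votes cast (175 − 6 abstaining = 169); a majority of 169 is 85, so 85 needed; 85 in favor. Satisfied.

Invalid — quorum requirement not satisfied.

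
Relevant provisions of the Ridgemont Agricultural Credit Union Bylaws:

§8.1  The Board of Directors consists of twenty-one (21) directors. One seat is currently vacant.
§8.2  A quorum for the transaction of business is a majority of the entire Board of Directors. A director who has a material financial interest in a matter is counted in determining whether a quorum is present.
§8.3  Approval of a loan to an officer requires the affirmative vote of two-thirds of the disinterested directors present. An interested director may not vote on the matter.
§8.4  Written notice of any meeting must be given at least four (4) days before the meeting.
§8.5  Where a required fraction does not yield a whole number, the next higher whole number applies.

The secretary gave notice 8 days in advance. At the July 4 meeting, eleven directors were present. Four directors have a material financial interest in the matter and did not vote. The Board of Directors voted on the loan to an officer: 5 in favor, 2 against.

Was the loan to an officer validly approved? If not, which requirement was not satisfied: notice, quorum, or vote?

Valid — all requirements satisfied.

Notice: 8 days given; 4 required (8 ≥ 4). Satisfied.
Quorum: 11 present (interested directors count toward quorum); quorum is 11. Satisfied.
Vote: the loan to an officer requires two-thirds of the disinterested directors present (11 − 4 = 7). 2/3 of 7 = 4.67, rounded up to 5, so 5 affirmative votes are needed; 5 voted in favor. Satisfied.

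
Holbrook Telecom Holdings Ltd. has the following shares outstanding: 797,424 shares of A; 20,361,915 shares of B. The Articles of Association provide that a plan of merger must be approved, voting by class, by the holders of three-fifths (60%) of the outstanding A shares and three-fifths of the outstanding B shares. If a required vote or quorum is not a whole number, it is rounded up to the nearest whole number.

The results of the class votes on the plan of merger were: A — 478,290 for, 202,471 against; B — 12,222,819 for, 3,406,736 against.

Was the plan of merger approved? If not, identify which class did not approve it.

Not approved — the A shares did not give the required vote.

A: 3/5 of 797424 = 478454.40, rounded up to 478455; 478,455 required, 478,290 in favor — not approved.
B: 3/5 of 20361915 = 12217149; 12,217,149 required, 12,222,819 in favor — approved.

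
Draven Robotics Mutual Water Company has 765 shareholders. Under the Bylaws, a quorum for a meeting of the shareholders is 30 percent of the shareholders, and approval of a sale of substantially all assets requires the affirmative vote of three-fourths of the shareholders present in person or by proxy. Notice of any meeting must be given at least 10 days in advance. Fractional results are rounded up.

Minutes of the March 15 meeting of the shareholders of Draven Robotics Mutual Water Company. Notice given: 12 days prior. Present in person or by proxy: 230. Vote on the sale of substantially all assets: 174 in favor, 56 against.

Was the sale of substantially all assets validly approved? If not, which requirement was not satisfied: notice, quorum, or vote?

Valid — all requirements satisfied.

Notice: 12 days given; 10 required. Satisfied.
Quorum: 30% of 765 = 229.50, rounded up to 230; 230 present. Satisfied.
Vote: requires three-fourths of those present (230); 3/4 of 230 = 172.50, rounded up to 173, so 173 needed; 174 in favor. Satisfied.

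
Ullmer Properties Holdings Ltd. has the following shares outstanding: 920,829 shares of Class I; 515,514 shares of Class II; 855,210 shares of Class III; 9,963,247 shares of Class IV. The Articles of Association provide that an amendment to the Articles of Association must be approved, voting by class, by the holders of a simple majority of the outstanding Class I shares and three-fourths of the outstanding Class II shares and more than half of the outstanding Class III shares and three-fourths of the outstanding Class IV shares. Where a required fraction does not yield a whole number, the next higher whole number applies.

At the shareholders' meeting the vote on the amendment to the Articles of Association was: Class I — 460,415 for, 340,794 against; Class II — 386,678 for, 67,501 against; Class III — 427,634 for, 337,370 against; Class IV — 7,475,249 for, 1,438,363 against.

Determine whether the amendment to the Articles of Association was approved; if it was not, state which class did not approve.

Class I: a majority of 920829 is 460415; 460,415 required, 460,415 in favor — approved.
Class II: 3/4 of 515514 = 386635.50, rounded up to 386636; 386,636 required, 386,678 in favor — approved.
Class III: a majority of 855210 is 427606; 427,606 required, 427,634 in favor — approved.
Class IV: 3/4 of 9963247 = 7472435.25, rounded up to 7472436; 7,472,436 required, 7,475,249 in favor — approved.

Approved — every class gave the required vote.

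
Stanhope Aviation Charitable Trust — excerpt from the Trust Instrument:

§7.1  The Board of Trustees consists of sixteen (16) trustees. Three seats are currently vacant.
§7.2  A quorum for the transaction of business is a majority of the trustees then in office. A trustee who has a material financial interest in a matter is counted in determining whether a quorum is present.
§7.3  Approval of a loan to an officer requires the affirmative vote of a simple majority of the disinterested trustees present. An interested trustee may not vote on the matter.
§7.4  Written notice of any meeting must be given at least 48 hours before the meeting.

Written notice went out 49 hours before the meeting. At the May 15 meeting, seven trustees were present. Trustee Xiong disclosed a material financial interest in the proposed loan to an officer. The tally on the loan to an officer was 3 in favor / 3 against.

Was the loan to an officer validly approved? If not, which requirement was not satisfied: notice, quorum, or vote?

Notice: 49 hours given; 48 required (49 ≥ 48). Satisfied.
Quorum: 7 present (interested trustees count toward quorum); quorum is 7. Satisfied.
Vote: the loan to an officer requires a majority of the disinterested trustees present (7 − 1 = 6). A majority of 6 is 4, so 4 affirmative votes are needed; 3 voted in favor. Not satisfied.

Invalid — vote requirement not satisfied.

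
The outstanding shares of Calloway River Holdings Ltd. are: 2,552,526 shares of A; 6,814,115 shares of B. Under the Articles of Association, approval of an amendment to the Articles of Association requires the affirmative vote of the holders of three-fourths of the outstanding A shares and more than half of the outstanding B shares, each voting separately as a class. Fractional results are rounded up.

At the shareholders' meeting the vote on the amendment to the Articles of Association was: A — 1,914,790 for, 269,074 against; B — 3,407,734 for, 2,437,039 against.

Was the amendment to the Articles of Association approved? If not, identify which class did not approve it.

Approved — every class gave the required vote.

A: 3/4 of 2552526 = 1914394.50, rounded up to 1914395; 1,914,395 required, 1,914,790 in favor — approved.
B: a majority of 6814115 is 3407058; 3,407,058 required, 3,407,734 in favor — approved.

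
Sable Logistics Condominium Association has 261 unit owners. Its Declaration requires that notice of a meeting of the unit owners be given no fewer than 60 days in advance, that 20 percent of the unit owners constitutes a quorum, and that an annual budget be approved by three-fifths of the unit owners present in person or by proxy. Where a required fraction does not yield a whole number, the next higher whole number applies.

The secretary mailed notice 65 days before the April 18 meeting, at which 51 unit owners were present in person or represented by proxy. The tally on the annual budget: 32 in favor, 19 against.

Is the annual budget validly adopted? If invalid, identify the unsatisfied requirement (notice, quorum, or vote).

Invalid — quorum requirement not satisfied.

Notice: 65 days given; 60 required. Satisfied.
Quorum: 20% of 261 = 52.20, rounded up to 53; 51 present. Not satisfied.
Vote: requires three-fifths of those present (51); 3/5 of 51 = 30.60, rounded up to 31, so 31 needed; 32 in favor. Satisfied.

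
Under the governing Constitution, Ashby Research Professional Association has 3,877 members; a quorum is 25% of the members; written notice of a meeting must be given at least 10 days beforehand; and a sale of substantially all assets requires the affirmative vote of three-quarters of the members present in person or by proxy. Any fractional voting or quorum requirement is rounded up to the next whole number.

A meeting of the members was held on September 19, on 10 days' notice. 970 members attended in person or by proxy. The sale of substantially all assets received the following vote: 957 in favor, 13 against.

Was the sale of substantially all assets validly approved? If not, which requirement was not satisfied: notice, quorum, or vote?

Notice: 10 days given; 10 required. Satisfied.
Quorum: 25% of 3,877 = 969.25, rounded up to 970; 970 present. Satisfied.
Vote: requires three-fourths of those present (970); 3/4 of 970 = 727.50, rounded up to 728, so 728 needed; 957 in favor. Satisfied.

Valid — all requirements satisfied.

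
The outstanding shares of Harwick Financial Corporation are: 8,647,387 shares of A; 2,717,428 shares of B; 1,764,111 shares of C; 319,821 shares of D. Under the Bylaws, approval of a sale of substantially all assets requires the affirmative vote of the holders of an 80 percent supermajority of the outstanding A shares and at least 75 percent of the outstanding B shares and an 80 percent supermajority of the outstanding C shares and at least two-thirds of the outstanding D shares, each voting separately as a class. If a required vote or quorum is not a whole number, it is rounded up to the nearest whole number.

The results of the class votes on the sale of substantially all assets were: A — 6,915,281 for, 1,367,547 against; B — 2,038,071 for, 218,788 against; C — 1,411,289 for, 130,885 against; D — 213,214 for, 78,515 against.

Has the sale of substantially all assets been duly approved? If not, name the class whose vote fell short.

A: 4/5 of 8647387 = 6917909.60, rounded up to 6917910; 6,917,910 required, 6,915,281 in favor — not approved.
B: 3/4 of 2717428 = 2038071; 2,038,071 required, 2,038,071 in favor — approved.
C: 4/5 of 1764111 = 1411288.80, rounded up to 1411289; 1,411,289 required, 1,411,289 in favor — approved.
D: 2/3 of 319821 = 213214; 213,214 required, 213,214 in favor — approved.

Not approved — the A shares did not give the required vote.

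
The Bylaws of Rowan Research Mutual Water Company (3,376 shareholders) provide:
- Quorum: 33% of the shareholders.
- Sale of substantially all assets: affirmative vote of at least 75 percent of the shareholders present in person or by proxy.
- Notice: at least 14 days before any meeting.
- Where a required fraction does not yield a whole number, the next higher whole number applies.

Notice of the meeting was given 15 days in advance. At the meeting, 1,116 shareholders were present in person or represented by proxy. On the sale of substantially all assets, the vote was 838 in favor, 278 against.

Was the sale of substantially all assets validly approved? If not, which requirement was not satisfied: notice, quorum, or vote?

Notice: 15 days given; 14 required. Satisfied.
Quorum: 33% of 3,376 = 1,114.08, rounded up to 1,115; 1,116 present. Satisfied.
Vote: requires three-fourths of those present (1,116); 3/4 of 1116 = 837, so 837 needed; 838 in favor. Satisfied.

Valid — all requirements satisfied.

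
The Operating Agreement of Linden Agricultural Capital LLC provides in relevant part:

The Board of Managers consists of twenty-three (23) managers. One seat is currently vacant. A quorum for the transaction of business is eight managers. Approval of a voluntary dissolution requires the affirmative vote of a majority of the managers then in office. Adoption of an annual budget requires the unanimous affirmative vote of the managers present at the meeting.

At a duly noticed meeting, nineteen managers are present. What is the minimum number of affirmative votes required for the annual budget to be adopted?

19

The annual budget requires the unanimous vote of the managers present (19).
Unanimous means all 19.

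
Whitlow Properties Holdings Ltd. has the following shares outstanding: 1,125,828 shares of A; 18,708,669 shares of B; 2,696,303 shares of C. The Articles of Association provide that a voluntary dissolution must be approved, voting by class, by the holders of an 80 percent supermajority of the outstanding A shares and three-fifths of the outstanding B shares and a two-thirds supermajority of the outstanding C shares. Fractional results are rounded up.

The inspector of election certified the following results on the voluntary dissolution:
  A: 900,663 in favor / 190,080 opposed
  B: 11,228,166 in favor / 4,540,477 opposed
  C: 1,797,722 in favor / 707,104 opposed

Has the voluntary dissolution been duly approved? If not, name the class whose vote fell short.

A: 4/5 of 1125828 = 900662.40, rounded up to 900663; 900,663 required, 900,663 in favor — approved.
B: 3/5 of 18708669 = 11225201.40, rounded up to 11225202; 11,225,202 required, 11,228,166 in favor — approved.
C: 2/3 of 2696303 = 1797535.33, rounded up to 1797536; 1,797,536 required, 1,797,722 in favor — approved.

Approved — every class gave the required vote.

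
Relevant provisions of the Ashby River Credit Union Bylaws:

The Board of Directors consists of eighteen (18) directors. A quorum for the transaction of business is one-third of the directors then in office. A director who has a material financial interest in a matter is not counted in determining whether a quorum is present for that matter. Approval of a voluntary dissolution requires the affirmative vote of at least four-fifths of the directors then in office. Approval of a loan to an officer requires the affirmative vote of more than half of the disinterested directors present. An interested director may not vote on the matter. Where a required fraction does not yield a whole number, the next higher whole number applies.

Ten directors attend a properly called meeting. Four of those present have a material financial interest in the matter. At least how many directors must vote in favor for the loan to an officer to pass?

The loan to an officer requires a majority of the disinterested directors present (10 − 4 = 6).
A majority of 6 is 4.

4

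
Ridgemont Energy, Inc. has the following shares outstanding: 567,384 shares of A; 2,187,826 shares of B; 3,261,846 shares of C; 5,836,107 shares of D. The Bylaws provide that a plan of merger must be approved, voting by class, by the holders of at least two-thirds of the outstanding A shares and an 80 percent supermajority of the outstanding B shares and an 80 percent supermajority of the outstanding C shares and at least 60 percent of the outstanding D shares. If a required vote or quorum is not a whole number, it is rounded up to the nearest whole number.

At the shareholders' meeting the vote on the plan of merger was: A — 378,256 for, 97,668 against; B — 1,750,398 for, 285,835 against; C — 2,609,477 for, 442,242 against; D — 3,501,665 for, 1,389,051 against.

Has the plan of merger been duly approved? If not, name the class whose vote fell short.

Approved — every class gave the required vote.

A: 2/3 of 567384 = 378256; 378,256 required, 378,256 in favor — approved.
B: 4/5 of 2187826 = 1750260.80, rounded up to 1750261; 1,750,261 required, 1,750,398 in favor — approved.
C: 4/5 of 3261846 = 2609476.80, rounded up to 2609477; 2,609,477 required, 2,609,477 in favor — approved.
D: 3/5 of 5836107 = 3501664.20, rounded up to 3501665; 3,501,665 required, 3,501,665 in favor — approved.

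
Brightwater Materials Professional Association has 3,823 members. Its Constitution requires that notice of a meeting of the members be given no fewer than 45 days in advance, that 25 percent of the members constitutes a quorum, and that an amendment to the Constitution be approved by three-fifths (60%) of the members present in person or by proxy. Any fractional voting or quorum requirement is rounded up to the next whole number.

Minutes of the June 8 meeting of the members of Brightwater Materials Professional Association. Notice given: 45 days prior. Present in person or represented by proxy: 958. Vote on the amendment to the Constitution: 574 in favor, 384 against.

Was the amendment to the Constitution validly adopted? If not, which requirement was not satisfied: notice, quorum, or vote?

Invalid — vote requirement not satisfied.

Notice: 45 days given; 45 required. Satisfied.
Quorum: 25% of 3,823 = 955.75, rounded up to 956; 958 present. Satisfied.
Vote: requires three-fifths of those present (958); 3/5 of 958 = 574.80, rounded up to 575, so 575 needed; 574 in favor. Not satisfied.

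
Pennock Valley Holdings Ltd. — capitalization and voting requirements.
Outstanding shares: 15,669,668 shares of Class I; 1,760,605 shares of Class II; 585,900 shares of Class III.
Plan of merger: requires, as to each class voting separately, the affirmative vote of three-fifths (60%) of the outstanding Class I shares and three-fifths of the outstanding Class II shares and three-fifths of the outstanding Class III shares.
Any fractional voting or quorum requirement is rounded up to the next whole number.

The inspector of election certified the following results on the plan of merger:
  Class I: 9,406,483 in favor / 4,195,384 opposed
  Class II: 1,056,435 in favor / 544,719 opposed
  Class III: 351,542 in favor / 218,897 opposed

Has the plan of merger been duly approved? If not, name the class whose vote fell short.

Class I: 3/5 of 15669668 = 9401800.80, rounded up to 9401801; 9,401,801 required, 9,406,483 in favor — approved.
Class II: 3/5 of 1760605 = 1056363; 1,056,363 required, 1,056,435 in favor — approved.
Class III: 3/5 of 585900 = 351540; 351,540 required, 351,542 in favor — approved.

Approved — every class gave the required vote.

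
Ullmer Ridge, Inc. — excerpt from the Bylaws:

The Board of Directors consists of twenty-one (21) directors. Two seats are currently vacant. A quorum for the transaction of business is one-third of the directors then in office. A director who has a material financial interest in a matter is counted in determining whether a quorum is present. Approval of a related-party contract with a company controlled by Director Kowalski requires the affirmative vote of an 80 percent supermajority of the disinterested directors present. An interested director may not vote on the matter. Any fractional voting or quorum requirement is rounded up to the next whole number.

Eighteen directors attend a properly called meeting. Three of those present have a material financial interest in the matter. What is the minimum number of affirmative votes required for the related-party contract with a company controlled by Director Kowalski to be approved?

The related-party contract with a company controlled by Director Kowalski requires four-fifths of the disinterested directors present (18 − 3 = 15).
4/5 of 15 = 12.

12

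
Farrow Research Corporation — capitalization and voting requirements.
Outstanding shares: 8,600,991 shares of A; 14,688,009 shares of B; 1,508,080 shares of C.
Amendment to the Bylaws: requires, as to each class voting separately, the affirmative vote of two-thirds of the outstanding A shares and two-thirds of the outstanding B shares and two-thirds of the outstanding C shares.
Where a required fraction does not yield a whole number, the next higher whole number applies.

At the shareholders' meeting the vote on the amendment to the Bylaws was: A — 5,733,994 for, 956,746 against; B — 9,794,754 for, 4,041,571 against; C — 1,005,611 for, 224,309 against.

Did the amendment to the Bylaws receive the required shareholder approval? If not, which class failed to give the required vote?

A: 2/3 of 8600991 = 5733994; 5,733,994 required, 5,733,994 in favor — approved.
B: 2/3 of 14688009 = 9792006; 9,792,006 required, 9,794,754 in favor — approved.
C: 2/3 of 1508080 = 1005386.67, rounded up to 1005387; 1,005,387 required, 1,005,611 in favor — approved.

Approved — every class gave the required vote.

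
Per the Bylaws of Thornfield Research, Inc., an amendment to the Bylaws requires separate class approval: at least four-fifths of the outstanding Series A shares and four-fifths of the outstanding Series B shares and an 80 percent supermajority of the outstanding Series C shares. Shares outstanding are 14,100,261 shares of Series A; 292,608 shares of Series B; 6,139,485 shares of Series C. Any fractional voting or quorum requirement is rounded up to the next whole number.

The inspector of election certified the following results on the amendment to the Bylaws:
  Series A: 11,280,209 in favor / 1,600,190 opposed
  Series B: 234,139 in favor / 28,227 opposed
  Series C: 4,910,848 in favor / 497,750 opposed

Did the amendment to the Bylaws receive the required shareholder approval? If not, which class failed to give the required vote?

Series A: 4/5 of 14100261 = 11280208.80, rounded up to 11280209; 11,280,209 required, 11,280,209 in favor — approved.
Series B: 4/5 of 292608 = 234086.40, rounded up to 234087; 234,087 required, 234,139 in favor — approved.
Series C: 4/5 of 6139485 = 4911588; 4,911,588 required, 4,910,848 in favor — not approved.

Not approved — the Series C shares did not give the required vote.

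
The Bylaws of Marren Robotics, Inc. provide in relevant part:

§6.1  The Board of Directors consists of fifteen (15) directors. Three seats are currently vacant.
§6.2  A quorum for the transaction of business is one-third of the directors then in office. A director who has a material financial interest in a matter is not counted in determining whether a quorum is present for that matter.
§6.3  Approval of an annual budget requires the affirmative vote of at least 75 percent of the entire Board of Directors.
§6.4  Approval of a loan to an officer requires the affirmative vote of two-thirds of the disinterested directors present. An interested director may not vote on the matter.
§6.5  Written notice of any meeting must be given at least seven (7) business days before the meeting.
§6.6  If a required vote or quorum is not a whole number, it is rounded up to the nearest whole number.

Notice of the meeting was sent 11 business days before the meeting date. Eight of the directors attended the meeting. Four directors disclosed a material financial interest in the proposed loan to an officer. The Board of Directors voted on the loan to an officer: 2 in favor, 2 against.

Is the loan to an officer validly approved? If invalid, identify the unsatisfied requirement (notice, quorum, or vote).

Notice: 11 business days given; 7 required (11 ≥ 7). Satisfied.
Quorum: 8 present, but the 4 interested directors do not count, leaving 4. Quorum is 4. Satisfied.
Vote: the loan to an officer requires two-thirds of the disinterested directors present (8 − 4 = 4). 2/3 of 4 = 2.67, rounded up to 3, so 3 affirmative votes are needed; 2 voted in favor. Not satisfied.

Invalid — vote requirement not satisfied.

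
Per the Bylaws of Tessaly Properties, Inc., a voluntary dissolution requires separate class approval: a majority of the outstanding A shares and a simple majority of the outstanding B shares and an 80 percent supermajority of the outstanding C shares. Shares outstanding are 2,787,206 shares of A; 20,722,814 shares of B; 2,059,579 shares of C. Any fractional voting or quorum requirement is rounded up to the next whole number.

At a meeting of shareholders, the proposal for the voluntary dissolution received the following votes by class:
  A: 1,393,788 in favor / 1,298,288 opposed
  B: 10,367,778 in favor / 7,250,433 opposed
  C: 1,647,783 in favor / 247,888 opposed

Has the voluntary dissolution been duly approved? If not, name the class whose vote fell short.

A: a majority of 2787206 is 1393604; 1,393,604 required, 1,393,788 in favor — approved.
B: a majority of 20722814 is 10361408; 10,361,408 required, 10,367,778 in favor — approved.
C: 4/5 of 2059579 = 1647663.20, rounded up to 1647664; 1,647,664 required, 1,647,783 in favor — approved.

Approved — every class gave the required vote.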